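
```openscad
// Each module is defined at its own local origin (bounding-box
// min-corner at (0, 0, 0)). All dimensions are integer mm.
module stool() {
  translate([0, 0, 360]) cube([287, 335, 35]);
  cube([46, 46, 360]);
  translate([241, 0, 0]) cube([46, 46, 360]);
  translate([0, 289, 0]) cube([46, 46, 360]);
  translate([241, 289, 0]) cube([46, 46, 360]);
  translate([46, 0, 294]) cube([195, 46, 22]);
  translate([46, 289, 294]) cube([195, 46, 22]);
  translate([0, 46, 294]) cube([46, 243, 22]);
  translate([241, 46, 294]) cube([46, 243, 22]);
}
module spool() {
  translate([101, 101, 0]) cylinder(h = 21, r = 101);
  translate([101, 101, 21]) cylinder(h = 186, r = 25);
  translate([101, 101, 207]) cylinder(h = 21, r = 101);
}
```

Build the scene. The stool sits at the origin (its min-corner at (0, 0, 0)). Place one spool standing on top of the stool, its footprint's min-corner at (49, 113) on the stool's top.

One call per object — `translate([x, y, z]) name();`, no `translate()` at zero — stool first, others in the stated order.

stool();
translate([49, 113, 395]) spool();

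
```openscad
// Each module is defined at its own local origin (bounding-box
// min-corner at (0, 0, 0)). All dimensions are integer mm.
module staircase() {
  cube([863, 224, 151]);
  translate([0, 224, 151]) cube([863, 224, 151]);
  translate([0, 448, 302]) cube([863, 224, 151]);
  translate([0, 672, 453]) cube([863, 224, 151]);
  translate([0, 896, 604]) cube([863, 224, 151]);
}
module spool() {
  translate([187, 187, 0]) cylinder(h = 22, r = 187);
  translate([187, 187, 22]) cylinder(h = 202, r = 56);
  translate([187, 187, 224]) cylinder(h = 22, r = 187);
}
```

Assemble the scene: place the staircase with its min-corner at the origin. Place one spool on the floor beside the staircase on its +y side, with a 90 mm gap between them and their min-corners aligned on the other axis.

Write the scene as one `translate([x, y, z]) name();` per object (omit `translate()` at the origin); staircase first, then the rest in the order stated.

staircase();
translate([0, 1210, 0]) spool();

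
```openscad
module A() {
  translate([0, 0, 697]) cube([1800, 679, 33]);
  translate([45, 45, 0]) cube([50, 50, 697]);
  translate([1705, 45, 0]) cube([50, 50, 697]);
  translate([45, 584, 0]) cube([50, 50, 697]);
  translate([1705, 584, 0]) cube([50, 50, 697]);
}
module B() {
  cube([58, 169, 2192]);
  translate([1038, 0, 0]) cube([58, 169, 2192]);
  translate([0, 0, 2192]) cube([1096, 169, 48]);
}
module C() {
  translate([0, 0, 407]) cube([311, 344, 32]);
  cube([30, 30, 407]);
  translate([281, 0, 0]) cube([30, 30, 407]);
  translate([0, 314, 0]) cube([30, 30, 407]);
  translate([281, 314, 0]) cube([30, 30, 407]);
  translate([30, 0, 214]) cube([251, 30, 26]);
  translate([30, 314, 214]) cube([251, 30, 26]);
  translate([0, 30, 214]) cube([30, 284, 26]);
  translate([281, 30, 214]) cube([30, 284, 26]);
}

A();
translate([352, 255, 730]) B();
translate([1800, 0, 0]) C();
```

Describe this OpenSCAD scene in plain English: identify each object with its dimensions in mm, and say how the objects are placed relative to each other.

A is a table: top 1800 mm (x) × 679 mm (y), 33 mm thick, upper face at z = 730 mm, on four 50×50 mm square legs, each inset 45 mm from the nearest pair of top edges, running from z = 0 to the bottom of the top.

B is a rectangular door frame: two vertical jambs of 58×169 mm section, 2192 mm tall, with a clear opening 980 mm wide between their inner faces. A header 48 mm tall and 169 mm deep lies on top of the jambs and spans the full outside width.

C is a simple wooden stool: a rectangular seat 311 mm (x) by 344 mm (y), 32 mm thick, top face at z = 439 mm, on four square legs, each 30×30 mm in cross-section. The legs rest on z = 0, each flush with a corner of the seat. Four stretchers, 30 mm wide and 26 mm tall, connect adjacent legs with their undersides at z = 214 mm, each running between the inner faces of the legs it joins and aligned with the legs' outer faces on the other axis.

The door frame is on top of the table, centred. The stool is against the table's +x side, with their −y faces flush.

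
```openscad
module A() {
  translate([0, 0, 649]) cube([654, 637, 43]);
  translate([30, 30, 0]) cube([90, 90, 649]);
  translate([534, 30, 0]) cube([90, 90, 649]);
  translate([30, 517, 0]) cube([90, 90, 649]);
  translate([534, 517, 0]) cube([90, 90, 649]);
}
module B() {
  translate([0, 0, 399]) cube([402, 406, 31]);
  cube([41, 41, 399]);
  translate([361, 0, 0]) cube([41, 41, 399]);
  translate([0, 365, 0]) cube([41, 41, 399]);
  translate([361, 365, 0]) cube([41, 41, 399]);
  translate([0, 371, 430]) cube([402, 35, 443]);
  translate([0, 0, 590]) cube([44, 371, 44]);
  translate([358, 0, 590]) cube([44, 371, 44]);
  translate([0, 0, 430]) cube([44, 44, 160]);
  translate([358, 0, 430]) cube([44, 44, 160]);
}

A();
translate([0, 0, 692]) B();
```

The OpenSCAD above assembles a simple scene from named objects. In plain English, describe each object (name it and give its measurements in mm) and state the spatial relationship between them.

A is a table with a 654×637 mm rectangular top, 43 mm thick, top surface at z = 692 mm, supported by four 90×90 mm square legs, each inset 30 mm from the nearest pair of top edges, running from the floor.

B is a chair: 402×406 mm seat, 31 mm thick, top at z = 430 mm, on four 41 mm square corner legs flush with the seat edges. A 35 mm thick backrest slab spans the full seat width, extending 443 mm above the seat top, its back face flush with the seat's +y edge. Two armrests of 44×44 mm section run along each side from the seat's front edge to the front of the backrest, top faces 204 mm above the seat top and outer faces flush with the seat's x-edges; a 44×44 mm post under the front of each armrest stands on the seat at the front corner.

The chair is on top of the table.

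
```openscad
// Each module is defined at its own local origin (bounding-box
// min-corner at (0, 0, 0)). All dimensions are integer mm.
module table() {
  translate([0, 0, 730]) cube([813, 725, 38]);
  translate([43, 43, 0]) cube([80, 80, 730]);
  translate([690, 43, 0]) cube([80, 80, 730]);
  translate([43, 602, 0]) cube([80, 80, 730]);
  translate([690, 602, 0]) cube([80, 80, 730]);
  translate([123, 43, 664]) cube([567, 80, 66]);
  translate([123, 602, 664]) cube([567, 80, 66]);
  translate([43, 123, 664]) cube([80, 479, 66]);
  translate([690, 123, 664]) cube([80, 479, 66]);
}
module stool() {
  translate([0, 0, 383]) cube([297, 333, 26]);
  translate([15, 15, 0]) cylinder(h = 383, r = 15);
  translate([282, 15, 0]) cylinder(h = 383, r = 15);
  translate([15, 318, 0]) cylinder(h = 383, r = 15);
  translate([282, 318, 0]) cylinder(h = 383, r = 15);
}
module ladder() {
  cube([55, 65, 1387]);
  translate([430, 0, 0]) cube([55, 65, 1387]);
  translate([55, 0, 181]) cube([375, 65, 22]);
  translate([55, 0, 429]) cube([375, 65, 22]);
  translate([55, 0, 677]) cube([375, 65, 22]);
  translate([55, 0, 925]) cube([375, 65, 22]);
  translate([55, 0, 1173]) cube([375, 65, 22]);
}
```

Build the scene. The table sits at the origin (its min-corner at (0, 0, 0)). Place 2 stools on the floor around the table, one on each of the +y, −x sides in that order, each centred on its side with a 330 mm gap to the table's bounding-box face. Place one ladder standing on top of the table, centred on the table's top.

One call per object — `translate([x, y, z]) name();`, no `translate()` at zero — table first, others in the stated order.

table();
translate([258, 1055, 0]) stool();
translate([-627, 196, 0]) stool();
translate([164, 330, 768]) ladder();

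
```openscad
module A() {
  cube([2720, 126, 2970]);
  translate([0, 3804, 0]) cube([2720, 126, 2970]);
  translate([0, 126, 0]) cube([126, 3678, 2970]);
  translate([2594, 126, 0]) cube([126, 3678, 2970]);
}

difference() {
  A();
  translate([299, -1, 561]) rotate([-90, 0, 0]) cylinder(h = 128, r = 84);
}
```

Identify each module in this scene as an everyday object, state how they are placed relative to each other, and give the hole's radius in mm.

The subtracted cylinder has r = 84 mm.

A is a house frame. The house frame has a circular hole through its front wall. The hole's radius is 84 mm.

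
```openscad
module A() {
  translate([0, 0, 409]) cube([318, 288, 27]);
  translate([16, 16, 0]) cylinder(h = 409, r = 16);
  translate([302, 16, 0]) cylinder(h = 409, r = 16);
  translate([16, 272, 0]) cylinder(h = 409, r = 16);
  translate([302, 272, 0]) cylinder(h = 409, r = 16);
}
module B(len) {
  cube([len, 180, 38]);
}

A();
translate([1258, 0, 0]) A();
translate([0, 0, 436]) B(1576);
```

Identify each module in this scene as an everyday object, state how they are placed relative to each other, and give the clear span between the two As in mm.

A is a stool. B is a beam. A beam spans the tops of two stools. The clear span between the two stools is 940 mm.

Second stool starts at x = 1258; first ends at x = 318; clear span = 1258 − 318 = 940 mm.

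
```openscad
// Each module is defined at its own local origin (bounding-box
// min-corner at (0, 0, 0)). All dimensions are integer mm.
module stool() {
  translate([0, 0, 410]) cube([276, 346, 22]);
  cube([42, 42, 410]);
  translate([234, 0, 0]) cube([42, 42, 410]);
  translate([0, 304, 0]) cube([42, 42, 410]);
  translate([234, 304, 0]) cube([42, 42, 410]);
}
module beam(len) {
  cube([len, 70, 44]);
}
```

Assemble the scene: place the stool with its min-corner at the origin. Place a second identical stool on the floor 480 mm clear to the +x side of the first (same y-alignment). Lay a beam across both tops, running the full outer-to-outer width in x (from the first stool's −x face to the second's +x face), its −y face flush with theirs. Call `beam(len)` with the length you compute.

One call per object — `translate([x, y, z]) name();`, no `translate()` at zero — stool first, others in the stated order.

stool();
translate([756, 0, 0]) stool();
translate([0, 0, 432]) beam(1032);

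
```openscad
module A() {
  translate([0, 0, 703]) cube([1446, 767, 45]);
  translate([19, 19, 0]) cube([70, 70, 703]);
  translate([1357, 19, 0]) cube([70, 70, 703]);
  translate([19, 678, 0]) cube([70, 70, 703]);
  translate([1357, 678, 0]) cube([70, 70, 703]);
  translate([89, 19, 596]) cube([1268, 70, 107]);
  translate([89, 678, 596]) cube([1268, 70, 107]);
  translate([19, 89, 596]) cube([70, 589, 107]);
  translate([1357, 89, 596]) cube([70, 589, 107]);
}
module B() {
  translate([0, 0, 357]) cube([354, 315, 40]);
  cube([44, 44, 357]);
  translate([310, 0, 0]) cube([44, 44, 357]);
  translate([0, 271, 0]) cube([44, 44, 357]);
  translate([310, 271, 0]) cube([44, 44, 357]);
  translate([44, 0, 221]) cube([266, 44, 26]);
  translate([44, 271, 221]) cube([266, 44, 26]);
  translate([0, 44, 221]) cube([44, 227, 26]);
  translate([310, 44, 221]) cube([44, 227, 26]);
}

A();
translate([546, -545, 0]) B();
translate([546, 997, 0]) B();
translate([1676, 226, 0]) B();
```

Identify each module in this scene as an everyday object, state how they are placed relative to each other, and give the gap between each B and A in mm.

Each stool's nearest face is 230 mm from the table's bounding box.

A is a table. B is a stool. Three stools sit around the table at the −y, +y, +x sides. The gap between each stool and the table is 230 mm.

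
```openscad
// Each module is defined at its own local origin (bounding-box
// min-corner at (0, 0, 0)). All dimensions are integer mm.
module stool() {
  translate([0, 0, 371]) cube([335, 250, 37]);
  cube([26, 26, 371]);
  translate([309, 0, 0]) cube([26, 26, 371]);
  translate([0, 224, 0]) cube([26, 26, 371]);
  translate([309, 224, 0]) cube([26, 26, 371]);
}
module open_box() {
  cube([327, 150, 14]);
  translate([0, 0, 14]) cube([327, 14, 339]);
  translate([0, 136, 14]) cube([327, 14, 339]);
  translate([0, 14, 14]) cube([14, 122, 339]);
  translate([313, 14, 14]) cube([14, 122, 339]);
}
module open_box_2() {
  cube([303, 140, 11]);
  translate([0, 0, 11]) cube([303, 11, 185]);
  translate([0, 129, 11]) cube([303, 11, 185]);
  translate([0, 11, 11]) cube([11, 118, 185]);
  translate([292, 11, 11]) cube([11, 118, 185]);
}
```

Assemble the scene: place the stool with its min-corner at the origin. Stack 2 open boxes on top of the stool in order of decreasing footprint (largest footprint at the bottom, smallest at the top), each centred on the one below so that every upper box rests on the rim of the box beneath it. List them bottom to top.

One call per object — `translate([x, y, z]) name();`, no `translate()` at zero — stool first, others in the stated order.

stool();
translate([4, 50, 408]) open_box();
translate([16, 55, 761]) open_box_2();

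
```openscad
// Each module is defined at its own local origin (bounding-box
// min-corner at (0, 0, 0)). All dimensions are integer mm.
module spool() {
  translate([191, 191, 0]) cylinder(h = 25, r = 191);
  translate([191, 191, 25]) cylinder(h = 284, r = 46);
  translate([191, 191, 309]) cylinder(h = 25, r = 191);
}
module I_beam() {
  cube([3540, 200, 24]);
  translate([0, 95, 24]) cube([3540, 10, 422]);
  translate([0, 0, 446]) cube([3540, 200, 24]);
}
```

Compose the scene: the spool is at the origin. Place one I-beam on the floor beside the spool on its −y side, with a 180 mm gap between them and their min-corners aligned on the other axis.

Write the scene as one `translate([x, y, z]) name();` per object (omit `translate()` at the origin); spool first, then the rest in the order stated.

spool();
translate([0, -380, 0]) I_beam();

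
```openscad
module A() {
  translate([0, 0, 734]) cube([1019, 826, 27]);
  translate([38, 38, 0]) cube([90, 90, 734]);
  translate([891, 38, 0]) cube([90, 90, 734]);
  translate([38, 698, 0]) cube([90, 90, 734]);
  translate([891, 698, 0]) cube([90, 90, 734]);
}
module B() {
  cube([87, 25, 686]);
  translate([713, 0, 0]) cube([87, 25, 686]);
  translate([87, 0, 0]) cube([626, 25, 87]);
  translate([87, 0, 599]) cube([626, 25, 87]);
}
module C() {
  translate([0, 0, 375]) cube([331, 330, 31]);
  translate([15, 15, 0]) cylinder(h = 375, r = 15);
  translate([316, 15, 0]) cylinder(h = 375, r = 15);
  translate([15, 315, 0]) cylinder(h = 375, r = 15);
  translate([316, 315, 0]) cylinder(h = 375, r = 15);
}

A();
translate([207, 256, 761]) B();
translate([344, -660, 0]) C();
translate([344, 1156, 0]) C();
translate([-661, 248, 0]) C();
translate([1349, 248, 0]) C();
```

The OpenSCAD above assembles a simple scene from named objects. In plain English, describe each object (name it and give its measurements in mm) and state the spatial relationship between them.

A is a table with a 1019×826 mm rectangular top, 27 mm thick, top surface at z = 761 mm, supported by four 90×90 mm square legs, each inset 38 mm from the nearest pair of top edges, running from the floor.

B is a rectangular picture frame lying in the x–z plane (depth along y). The opening is 626 mm wide (x) by 512 mm tall (z), surrounded by a border 87 mm wide on all four sides. The frame is 25 mm deep and is made of two full-height vertical stiles with two horizontal rails fitted between them.

C is a simple wooden stool: a rectangular seat 331 mm (x) by 330 mm (y), 31 mm thick, top face at z = 406 mm, on four round legs, each 30 mm in diameter. The legs rest on z = 0, each leg's axis is inset half a diameter from the nearest pair of seat edges (so the leg's bounding box is flush with the corner).

The picture frame is on top of the table. Four stools sit around the table at the −y, +y, −x, +x sides.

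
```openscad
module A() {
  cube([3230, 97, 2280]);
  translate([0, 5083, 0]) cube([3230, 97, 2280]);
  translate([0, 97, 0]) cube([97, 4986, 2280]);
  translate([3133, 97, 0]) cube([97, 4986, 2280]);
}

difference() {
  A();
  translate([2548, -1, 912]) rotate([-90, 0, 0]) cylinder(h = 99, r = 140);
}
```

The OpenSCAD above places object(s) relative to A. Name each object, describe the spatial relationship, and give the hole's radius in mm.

A is a house frame. The house frame has a circular hole through its front wall. The hole's radius is 140 mm.

The subtracted cylinder has r = 140 mm.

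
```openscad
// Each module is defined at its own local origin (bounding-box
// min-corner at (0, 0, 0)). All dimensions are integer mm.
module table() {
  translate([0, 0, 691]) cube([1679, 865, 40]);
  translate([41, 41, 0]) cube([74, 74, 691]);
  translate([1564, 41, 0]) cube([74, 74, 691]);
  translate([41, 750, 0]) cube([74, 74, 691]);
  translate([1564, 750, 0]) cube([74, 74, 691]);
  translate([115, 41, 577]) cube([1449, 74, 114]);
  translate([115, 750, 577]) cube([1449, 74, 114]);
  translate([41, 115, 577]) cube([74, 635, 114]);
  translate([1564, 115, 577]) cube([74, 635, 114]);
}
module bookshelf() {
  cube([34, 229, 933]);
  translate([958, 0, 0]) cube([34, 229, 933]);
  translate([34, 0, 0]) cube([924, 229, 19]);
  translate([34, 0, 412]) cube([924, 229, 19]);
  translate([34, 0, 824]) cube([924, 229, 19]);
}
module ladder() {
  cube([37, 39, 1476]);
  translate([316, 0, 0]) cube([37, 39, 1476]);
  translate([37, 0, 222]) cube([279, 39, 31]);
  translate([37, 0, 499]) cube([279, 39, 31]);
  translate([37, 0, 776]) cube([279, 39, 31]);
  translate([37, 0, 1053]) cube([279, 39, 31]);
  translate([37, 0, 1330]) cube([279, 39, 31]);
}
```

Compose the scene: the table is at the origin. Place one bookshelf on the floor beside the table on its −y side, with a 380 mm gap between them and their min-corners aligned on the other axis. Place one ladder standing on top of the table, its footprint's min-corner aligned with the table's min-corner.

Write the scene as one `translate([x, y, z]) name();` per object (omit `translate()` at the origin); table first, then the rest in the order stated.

table();
translate([0, -609, 0]) bookshelf();
translate([0, 0, 731]) ladder();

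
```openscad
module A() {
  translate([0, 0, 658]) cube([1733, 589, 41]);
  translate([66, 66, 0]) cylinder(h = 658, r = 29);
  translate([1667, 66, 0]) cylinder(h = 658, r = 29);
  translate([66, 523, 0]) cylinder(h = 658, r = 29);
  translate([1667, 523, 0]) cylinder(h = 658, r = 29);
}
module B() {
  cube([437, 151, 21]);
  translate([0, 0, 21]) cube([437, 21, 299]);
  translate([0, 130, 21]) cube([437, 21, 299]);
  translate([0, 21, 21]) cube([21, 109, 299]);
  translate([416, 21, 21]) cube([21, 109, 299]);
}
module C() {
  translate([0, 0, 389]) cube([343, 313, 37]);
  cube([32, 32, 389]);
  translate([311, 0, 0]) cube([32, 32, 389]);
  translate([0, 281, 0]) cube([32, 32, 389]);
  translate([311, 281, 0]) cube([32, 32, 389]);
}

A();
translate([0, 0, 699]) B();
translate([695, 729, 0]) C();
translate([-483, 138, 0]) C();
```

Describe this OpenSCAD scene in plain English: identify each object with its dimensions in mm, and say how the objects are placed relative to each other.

A is a table with a 1733×589 mm rectangular top, 41 mm thick, top surface at z = 699 mm, supported by four round legs of 58 mm diameter, each leg's bounding box inset 37 mm from the nearest pair of top edges, running from the floor.

B is an open-topped rectangular box: outside dimensions 437×151×320 mm, with a uniform wall and base thickness of 21 mm. The base is a full 437×151 slab on the floor; four walls sit on top of the base. The front and back walls (the −y and +y sides) span the full width; the two side walls fit between them.

C is a four-legged stool. The seat is 343×313 mm, 37 mm thick, top at z = 426 mm. It stands on four square legs, each 32×32 mm in cross-section, from z = 0 to the seat underside, each flush with a corner of the seat.

The open box is on top of the table. Two stools sit around the table at the +y, −x sides.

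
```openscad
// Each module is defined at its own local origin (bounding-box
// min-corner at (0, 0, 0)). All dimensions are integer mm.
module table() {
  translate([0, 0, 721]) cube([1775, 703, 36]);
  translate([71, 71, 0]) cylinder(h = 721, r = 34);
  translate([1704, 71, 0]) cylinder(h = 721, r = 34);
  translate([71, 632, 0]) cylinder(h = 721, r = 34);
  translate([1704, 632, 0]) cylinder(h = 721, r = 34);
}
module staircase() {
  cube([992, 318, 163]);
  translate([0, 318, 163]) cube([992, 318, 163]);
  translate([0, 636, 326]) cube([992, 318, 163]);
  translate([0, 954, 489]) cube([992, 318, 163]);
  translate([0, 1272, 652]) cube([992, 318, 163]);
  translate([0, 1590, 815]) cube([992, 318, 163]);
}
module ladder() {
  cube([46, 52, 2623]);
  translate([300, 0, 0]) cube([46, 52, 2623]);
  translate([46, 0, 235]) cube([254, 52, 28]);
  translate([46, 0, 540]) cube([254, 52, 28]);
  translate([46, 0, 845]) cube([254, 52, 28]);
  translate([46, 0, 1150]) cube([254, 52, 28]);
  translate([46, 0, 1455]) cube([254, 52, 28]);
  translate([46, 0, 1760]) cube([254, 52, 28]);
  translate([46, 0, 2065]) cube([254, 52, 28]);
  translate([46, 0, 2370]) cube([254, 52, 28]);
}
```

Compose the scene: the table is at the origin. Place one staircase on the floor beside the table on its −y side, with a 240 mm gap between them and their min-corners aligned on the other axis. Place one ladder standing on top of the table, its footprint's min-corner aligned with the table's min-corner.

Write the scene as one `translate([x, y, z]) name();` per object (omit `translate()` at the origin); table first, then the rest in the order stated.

table();
translate([0, -2148, 0]) staircase();
translate([0, 0, 757]) ladder();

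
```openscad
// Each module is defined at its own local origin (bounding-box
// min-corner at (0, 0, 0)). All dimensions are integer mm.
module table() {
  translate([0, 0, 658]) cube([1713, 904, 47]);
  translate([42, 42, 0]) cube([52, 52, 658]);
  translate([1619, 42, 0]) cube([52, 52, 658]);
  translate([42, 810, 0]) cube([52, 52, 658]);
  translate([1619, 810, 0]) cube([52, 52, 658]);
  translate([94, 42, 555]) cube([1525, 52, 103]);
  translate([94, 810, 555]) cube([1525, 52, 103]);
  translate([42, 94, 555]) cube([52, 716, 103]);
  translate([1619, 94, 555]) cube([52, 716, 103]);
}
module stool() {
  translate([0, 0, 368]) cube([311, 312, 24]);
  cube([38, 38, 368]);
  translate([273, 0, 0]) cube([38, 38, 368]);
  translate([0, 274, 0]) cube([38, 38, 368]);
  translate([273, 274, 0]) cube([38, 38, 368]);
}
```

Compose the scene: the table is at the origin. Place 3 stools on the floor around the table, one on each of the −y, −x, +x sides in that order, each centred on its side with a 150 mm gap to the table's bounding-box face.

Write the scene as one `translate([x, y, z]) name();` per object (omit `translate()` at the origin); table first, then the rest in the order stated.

table();
translate([701, -462, 0]) stool();
translate([-461, 296, 0]) stool();
translate([1863, 296, 0]) stool();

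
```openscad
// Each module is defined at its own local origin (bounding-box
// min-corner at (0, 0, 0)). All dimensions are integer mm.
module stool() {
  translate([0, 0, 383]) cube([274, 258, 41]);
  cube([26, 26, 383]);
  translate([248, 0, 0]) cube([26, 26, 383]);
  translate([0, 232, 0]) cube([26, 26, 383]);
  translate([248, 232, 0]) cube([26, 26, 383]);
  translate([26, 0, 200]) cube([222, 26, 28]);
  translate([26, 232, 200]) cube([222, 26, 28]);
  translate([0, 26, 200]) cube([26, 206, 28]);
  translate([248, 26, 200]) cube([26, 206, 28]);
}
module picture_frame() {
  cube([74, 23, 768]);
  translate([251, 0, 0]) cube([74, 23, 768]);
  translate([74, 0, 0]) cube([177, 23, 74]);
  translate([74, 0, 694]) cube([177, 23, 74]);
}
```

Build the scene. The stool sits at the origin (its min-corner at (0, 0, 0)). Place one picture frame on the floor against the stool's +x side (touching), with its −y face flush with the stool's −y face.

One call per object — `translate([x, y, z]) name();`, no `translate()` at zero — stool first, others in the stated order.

stool();
translate([274, 0, 0]) picture_frame();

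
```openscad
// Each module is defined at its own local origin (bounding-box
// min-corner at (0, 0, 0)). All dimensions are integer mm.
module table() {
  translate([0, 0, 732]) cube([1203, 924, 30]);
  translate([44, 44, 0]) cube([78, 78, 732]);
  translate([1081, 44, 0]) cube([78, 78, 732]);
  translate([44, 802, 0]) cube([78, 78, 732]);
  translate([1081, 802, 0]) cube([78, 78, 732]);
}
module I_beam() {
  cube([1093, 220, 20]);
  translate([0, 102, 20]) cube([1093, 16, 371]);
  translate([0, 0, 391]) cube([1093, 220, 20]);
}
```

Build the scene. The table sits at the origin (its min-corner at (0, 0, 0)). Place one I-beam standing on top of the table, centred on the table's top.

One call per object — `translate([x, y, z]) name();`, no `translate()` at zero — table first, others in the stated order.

table();
translate([55, 352, 762]) I_beam();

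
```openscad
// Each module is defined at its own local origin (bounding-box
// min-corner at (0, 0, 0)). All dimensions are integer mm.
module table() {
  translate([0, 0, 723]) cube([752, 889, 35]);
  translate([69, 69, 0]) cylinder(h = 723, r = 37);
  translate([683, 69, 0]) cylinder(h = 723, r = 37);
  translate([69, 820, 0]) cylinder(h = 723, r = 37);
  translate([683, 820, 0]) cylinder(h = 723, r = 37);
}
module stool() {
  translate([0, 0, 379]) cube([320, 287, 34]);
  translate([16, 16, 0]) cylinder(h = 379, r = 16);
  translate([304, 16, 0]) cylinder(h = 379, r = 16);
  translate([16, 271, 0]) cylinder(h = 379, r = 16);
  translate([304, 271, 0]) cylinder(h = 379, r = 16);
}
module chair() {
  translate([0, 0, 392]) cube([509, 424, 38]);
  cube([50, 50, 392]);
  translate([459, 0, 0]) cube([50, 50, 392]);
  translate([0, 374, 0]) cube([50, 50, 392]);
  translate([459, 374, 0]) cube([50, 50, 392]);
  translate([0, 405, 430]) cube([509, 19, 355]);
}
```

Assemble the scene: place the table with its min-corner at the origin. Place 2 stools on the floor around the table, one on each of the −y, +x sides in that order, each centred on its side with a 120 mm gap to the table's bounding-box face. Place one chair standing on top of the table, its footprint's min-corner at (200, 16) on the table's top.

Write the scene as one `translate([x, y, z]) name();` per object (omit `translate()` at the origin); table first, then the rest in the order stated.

table();
translate([216, -407, 0]) stool();
translate([872, 301, 0]) stool();
translate([200, 16, 758]) chair();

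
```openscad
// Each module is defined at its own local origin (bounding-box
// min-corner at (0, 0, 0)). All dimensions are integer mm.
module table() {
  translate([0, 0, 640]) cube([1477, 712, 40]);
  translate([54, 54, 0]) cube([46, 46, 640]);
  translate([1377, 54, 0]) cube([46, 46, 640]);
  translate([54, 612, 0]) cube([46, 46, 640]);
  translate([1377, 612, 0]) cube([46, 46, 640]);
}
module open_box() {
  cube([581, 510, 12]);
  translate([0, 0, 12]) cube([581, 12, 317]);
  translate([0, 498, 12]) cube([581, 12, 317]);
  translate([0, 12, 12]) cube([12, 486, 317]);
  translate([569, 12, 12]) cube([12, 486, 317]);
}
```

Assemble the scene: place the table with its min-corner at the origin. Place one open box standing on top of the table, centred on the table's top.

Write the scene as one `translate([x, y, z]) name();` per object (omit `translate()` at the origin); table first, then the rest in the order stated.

table();
translate([448, 101, 680]) open_box();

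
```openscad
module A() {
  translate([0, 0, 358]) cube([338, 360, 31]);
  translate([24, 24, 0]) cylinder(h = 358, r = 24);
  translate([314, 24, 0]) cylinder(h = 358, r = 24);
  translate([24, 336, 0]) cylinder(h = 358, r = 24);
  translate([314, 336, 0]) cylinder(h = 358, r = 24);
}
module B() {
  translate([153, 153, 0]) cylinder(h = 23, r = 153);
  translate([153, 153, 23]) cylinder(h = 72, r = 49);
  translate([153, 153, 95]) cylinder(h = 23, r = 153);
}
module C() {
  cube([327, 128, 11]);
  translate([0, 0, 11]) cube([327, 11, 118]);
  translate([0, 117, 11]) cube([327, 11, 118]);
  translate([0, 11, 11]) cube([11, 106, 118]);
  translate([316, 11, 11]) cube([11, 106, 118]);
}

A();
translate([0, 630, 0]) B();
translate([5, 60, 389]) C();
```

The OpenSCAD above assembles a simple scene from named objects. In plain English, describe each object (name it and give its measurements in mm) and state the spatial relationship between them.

A is a simple wooden stool: a rectangular seat 338 mm (x) by 360 mm (y), 31 mm thick, top face at z = 389 mm, on four round legs, each 48 mm in diameter. The legs rest on z = 0, each leg's axis is inset half a diameter from the nearest pair of seat edges (so the leg's bounding box is flush with the corner).

B is a spool: two coaxial disc flanges of radius 153 mm and thickness 23 mm, joined by a core cylinder of radius 49 mm and height 72 mm. The lower flange rests on z = 0 and the three cylinders share a vertical axis.

C is an open storage box with external size 327×128×129 mm and wall thickness 11 mm (the base is also 11 mm thick). The base covers the whole footprint; the four walls stand on the base, with the y-facing walls full-width and the x-facing walls fitting between their inner faces.

The spool is on the floor beside the stool on its +y side. The open box is on top of the stool.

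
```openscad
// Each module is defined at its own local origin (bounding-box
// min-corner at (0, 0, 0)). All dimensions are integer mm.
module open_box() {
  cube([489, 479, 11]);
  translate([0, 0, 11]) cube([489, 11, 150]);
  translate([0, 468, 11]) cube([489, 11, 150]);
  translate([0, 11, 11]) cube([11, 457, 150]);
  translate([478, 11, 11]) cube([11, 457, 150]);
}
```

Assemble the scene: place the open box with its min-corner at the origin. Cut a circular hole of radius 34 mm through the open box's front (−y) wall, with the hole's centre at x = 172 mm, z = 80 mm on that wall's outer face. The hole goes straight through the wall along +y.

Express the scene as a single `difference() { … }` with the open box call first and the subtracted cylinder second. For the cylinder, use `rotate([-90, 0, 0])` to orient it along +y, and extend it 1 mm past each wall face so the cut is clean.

difference() {
  open_box();
  translate([172, -1, 80]) rotate([-90, 0, 0]) cylinder(h = 13, r = 34);
}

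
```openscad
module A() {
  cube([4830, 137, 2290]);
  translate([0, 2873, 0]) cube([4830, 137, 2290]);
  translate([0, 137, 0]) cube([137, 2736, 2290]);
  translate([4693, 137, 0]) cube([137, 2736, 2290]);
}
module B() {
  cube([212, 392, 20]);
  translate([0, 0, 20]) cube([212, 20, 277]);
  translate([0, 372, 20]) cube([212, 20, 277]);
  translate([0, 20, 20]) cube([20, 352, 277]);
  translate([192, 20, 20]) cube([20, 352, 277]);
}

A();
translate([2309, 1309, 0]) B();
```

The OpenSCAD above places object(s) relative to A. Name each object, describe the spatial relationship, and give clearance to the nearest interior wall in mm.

Clearances: x = 2172, y = 1172; minimum 1172 mm.

A is a house frame. B is an open box. The open box sits inside the house frame, centred. The clearance to the nearest interior wall is 1172 mm.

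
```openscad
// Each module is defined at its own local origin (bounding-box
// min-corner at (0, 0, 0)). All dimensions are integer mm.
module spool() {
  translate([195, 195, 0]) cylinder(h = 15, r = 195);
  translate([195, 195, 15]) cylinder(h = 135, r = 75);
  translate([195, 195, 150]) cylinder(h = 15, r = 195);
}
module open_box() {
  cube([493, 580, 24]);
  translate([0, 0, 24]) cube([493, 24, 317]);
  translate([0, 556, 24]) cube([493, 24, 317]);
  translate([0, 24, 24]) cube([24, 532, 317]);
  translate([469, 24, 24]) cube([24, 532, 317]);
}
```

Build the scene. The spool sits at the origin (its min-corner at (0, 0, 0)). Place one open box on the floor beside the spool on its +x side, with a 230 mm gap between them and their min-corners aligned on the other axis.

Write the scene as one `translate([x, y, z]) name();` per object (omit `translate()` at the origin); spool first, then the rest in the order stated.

spool();
translate([620, 0, 0]) open_box();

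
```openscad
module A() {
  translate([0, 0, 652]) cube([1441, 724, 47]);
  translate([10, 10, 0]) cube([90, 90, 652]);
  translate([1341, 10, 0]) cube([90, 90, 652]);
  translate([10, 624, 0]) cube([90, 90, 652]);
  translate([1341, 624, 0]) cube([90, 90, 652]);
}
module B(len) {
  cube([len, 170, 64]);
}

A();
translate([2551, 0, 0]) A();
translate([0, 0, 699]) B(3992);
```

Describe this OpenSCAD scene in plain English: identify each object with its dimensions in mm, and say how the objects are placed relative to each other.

A is a table with a 1441×724 mm rectangular top, 47 mm thick, top surface at z = 699 mm, supported by four 90×90 mm square legs, each inset 10 mm from the nearest pair of top edges, running from the floor.

B is a rectangular beam 3992 mm long (x), 170 mm deep (y), 64 mm thick (z).

The beam spans the tops of two tables placed 1110 mm apart, resting at z = 699 mm.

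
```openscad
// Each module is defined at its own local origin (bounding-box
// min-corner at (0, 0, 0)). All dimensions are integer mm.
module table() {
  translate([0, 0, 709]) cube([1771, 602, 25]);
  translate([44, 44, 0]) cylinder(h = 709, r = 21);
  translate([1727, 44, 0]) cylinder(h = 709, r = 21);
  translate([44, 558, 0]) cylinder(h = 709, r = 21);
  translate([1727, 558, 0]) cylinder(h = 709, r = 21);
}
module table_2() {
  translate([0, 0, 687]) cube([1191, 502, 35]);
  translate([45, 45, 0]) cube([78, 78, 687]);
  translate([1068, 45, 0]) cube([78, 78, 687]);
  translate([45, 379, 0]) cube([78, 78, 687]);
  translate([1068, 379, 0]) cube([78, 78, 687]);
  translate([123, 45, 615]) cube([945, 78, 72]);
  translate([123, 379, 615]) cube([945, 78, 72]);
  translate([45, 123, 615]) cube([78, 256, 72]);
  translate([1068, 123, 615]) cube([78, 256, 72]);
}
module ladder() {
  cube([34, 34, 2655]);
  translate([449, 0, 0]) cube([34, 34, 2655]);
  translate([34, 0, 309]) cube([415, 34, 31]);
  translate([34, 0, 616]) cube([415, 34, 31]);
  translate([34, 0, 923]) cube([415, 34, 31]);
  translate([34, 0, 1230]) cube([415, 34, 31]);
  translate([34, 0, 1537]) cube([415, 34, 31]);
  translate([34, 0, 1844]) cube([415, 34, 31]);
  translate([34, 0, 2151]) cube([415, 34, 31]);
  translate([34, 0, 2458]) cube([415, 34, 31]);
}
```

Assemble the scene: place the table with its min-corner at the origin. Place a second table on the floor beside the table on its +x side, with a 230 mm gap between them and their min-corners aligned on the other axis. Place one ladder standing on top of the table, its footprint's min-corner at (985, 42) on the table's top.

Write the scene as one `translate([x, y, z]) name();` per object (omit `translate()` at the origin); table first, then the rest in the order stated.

table();
translate([2001, 0, 0]) table_2();
translate([985, 42, 734]) ladder();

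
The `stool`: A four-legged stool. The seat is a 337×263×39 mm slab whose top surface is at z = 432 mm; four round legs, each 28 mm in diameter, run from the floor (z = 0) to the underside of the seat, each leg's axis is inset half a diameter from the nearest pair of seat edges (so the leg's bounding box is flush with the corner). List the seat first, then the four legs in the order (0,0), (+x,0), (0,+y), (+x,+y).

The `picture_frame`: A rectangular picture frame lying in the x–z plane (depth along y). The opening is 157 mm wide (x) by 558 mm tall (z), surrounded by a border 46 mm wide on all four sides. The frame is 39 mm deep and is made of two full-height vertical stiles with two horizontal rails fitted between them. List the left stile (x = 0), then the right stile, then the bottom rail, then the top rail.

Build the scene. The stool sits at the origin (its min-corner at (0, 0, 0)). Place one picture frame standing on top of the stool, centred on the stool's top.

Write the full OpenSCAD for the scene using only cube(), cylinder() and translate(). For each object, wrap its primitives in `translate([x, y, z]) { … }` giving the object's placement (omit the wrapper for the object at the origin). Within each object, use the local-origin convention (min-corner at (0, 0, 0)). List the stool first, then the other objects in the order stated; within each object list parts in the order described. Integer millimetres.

translate([0, 0, 393]) cube([337, 263, 39]);
translate([14, 14, 0]) cylinder(h = 393, r = 14);
translate([323, 14, 0]) cylinder(h = 393, r = 14);
translate([14, 249, 0]) cylinder(h = 393, r = 14);
translate([323, 249, 0]) cylinder(h = 393, r = 14);
translate([44, 112, 432]) {
  cube([46, 39, 650]);
  translate([203, 0, 0]) cube([46, 39, 650]);
  translate([46, 0, 0]) cube([157, 39, 46]);
  translate([46, 0, 604]) cube([157, 39, 46]);
}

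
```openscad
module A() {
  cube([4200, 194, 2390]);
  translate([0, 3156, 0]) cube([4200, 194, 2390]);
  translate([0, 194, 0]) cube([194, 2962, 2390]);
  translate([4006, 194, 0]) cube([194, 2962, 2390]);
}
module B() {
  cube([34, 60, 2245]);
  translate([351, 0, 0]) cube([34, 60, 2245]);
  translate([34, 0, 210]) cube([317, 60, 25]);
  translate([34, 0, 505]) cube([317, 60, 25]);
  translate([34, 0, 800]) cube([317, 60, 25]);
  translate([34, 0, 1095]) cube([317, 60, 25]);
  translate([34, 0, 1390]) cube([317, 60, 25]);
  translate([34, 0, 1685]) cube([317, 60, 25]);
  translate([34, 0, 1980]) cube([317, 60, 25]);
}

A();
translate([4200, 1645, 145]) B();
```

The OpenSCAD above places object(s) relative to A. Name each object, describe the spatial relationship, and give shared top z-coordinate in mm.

A is a house frame. B is a ladder. The ladder is beside the house frame with their tops flush at z = 2390. The shared top z-coordinate is 2390 mm.

Both tops at z = 2390 mm.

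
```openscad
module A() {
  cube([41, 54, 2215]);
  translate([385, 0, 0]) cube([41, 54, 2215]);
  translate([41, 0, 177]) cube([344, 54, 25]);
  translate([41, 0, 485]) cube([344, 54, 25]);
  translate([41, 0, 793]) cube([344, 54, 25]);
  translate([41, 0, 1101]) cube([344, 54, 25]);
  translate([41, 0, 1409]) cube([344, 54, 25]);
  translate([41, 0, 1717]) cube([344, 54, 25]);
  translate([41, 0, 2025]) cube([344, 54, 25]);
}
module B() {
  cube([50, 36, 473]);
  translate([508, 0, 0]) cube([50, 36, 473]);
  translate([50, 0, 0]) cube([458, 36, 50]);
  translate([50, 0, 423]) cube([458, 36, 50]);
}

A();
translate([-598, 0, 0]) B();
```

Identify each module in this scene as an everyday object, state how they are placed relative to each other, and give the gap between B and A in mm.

A is a ladder. B is a picture frame. The picture frame is on the floor beside the ladder on its −x side. The gap between the picture frame and the ladder is 40 mm.

The picture frame's nearest face is 40 mm from the ladder's −x face.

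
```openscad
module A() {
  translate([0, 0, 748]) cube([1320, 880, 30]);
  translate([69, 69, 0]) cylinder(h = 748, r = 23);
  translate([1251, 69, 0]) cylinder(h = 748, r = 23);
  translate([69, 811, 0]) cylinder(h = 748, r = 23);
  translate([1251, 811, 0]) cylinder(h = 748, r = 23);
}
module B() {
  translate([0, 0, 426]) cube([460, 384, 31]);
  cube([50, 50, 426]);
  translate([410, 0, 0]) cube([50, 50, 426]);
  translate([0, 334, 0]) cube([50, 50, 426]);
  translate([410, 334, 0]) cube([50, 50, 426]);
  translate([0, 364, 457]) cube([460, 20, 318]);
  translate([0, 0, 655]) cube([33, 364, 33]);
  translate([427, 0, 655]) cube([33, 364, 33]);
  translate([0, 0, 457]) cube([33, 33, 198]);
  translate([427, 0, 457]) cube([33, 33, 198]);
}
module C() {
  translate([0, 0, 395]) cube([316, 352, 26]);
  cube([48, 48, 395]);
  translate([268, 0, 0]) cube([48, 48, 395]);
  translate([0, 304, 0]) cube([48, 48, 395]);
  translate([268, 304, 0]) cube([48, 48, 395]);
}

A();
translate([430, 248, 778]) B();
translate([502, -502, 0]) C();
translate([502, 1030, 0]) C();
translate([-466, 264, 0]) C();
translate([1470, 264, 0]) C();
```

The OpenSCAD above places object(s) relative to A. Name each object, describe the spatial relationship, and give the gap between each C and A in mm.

A is a table. B is a chair. C is a stool. The chair is on top of the table, centred. Four stools sit around the table at the −y, +y, −x, +x sides. The gap between each stool and the table is 150 mm.

Each stool's nearest face is 150 mm from the table's bounding box.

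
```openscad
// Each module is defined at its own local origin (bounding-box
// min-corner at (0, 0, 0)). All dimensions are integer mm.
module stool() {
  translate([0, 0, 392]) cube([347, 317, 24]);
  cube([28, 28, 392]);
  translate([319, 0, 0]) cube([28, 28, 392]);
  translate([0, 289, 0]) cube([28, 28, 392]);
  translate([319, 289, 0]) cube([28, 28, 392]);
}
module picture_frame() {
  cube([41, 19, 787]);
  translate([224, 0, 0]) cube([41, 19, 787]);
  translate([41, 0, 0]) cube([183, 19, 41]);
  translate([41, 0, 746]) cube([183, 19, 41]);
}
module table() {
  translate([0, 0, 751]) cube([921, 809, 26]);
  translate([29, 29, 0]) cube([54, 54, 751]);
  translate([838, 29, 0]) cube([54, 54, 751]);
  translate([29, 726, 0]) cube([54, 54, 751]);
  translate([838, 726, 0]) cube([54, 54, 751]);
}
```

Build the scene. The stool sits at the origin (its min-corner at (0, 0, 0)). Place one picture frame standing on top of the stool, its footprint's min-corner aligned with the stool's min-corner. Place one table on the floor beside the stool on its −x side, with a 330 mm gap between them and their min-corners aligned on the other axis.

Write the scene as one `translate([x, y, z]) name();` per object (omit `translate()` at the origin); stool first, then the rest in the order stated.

stool();
translate([0, 0, 416]) picture_frame();
translate([-1251, 0, 0]) table();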